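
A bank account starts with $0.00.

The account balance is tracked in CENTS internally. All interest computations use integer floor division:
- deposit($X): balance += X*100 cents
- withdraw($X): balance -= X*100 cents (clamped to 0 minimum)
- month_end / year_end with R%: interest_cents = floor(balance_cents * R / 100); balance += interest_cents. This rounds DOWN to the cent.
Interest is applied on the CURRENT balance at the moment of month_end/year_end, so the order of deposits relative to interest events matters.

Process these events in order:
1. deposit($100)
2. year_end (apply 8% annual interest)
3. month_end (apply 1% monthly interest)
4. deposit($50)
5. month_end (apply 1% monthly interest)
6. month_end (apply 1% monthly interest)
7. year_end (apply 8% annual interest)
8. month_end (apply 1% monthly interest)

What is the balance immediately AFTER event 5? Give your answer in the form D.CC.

After 1 (deposit($100)): balance=$100.00 total_interest=$0.00
After 2 (year_end (apply 8% annual interest)): balance=$108.00 total_interest=$8.00
After 3 (month_end (apply 1% monthly interest)): balance=$109.08 total_interest=$9.08
After 4 (deposit($50)): balance=$159.08 total_interest=$9.08
After 5 (month_end (apply 1% monthly interest)): balance=$160.67 total_interest=$10.67

Answer: 160.67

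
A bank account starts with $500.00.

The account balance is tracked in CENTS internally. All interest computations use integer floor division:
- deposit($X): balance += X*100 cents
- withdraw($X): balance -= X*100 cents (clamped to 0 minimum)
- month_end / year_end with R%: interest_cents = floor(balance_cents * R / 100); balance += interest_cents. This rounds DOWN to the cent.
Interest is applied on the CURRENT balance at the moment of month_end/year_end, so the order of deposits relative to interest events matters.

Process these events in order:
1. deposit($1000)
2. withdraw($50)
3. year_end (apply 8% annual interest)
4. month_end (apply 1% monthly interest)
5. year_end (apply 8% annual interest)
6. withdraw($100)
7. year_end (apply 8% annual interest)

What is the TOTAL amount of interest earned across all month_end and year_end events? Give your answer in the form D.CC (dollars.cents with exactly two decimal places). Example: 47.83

After 1 (deposit($1000)): balance=$1500.00 total_interest=$0.00
After 2 (withdraw($50)): balance=$1450.00 total_interest=$0.00
After 3 (year_end (apply 8% annual interest)): balance=$1566.00 total_interest=$116.00
After 4 (month_end (apply 1% monthly interest)): balance=$1581.66 total_interest=$131.66
After 5 (year_end (apply 8% annual interest)): balance=$1708.19 total_interest=$258.19
After 6 (withdraw($100)): balance=$1608.19 total_interest=$258.19
After 7 (year_end (apply 8% annual interest)): balance=$1736.84 total_interest=$386.84

Answer: 386.84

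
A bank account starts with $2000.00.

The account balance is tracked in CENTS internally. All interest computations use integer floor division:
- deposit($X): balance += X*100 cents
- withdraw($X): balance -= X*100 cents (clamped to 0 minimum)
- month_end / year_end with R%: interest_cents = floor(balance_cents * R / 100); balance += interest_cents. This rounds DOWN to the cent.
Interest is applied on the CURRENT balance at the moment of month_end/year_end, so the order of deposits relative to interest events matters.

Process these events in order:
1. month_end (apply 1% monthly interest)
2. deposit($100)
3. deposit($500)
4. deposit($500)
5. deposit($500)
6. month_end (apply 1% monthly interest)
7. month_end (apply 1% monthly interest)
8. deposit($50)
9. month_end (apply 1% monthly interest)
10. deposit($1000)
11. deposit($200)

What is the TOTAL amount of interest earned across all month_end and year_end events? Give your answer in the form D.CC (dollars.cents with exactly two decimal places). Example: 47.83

After 1 (month_end (apply 1% monthly interest)): balance=$2020.00 total_interest=$20.00
After 2 (deposit($100)): balance=$2120.00 total_interest=$20.00
After 3 (deposit($500)): balance=$2620.00 total_interest=$20.00
After 4 (deposit($500)): balance=$3120.00 total_interest=$20.00
After 5 (deposit($500)): balance=$3620.00 total_interest=$20.00
After 6 (month_end (apply 1% monthly interest)): balance=$3656.20 total_interest=$56.20
After 7 (month_end (apply 1% monthly interest)): balance=$3692.76 total_interest=$92.76
After 8 (deposit($50)): balance=$3742.76 total_interest=$92.76
After 9 (month_end (apply 1% monthly interest)): balance=$3780.18 total_interest=$130.18
After 10 (deposit($1000)): balance=$4780.18 total_interest=$130.18
After 11 (deposit($200)): balance=$4980.18 total_interest=$130.18

Answer: 130.18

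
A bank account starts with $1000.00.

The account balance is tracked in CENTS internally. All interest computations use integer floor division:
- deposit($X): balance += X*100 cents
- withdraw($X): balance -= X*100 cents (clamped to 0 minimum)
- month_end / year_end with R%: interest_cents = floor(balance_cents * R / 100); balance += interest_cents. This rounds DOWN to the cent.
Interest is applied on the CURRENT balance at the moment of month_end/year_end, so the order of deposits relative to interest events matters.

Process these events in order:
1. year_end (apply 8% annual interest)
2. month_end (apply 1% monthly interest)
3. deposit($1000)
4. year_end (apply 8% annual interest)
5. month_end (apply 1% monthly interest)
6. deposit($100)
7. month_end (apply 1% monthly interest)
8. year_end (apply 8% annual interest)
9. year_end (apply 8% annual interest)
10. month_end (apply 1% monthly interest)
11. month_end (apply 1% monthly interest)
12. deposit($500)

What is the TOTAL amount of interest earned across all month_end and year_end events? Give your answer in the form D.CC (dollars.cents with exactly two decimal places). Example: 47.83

Answer: 760.89

Derivation:
After 1 (year_end (apply 8% annual interest)): balance=$1080.00 total_interest=$80.00
After 2 (month_end (apply 1% monthly interest)): balance=$1090.80 total_interest=$90.80
After 3 (deposit($1000)): balance=$2090.80 total_interest=$90.80
After 4 (year_end (apply 8% annual interest)): balance=$2258.06 total_interest=$258.06
After 5 (month_end (apply 1% monthly interest)): balance=$2280.64 total_interest=$280.64
After 6 (deposit($100)): balance=$2380.64 total_interest=$280.64
After 7 (month_end (apply 1% monthly interest)): balance=$2404.44 total_interest=$304.44
After 8 (year_end (apply 8% annual interest)): balance=$2596.79 total_interest=$496.79
After 9 (year_end (apply 8% annual interest)): balance=$2804.53 total_interest=$704.53
After 10 (month_end (apply 1% monthly interest)): balance=$2832.57 total_interest=$732.57
After 11 (month_end (apply 1% monthly interest)): balance=$2860.89 total_interest=$760.89
After 12 (deposit($500)): balance=$3360.89 total_interest=$760.89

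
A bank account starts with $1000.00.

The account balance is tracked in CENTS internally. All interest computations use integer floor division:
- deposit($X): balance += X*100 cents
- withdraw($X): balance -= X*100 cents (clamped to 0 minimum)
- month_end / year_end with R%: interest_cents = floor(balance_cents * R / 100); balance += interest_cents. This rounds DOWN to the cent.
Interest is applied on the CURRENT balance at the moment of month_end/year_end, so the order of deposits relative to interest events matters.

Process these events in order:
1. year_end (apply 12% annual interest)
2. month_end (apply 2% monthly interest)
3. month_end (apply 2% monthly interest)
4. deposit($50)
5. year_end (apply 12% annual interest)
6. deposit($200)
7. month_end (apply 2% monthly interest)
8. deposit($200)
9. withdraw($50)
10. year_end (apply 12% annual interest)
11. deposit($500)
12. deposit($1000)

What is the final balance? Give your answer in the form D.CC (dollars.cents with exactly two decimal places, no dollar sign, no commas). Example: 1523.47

After 1 (year_end (apply 12% annual interest)): balance=$1120.00 total_interest=$120.00
After 2 (month_end (apply 2% monthly interest)): balance=$1142.40 total_interest=$142.40
After 3 (month_end (apply 2% monthly interest)): balance=$1165.24 total_interest=$165.24
After 4 (deposit($50)): balance=$1215.24 total_interest=$165.24
After 5 (year_end (apply 12% annual interest)): balance=$1361.06 total_interest=$311.06
After 6 (deposit($200)): balance=$1561.06 total_interest=$311.06
After 7 (month_end (apply 2% monthly interest)): balance=$1592.28 total_interest=$342.28
After 8 (deposit($200)): balance=$1792.28 total_interest=$342.28
After 9 (withdraw($50)): balance=$1742.28 total_interest=$342.28
After 10 (year_end (apply 12% annual interest)): balance=$1951.35 total_interest=$551.35
After 11 (deposit($500)): balance=$2451.35 total_interest=$551.35
After 12 (deposit($1000)): balance=$3451.35 total_interest=$551.35

Answer: 3451.35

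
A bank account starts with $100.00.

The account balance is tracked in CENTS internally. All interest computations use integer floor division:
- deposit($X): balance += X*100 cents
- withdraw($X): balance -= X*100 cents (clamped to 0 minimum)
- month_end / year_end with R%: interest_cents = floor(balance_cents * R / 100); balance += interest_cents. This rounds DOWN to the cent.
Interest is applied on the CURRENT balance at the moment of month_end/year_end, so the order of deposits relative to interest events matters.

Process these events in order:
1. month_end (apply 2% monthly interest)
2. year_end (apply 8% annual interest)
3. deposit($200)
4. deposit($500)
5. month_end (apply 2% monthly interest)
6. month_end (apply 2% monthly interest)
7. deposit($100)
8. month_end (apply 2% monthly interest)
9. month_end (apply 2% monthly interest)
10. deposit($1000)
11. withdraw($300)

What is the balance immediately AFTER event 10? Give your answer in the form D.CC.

After 1 (month_end (apply 2% monthly interest)): balance=$102.00 total_interest=$2.00
After 2 (year_end (apply 8% annual interest)): balance=$110.16 total_interest=$10.16
After 3 (deposit($200)): balance=$310.16 total_interest=$10.16
After 4 (deposit($500)): balance=$810.16 total_interest=$10.16
After 5 (month_end (apply 2% monthly interest)): balance=$826.36 total_interest=$26.36
After 6 (month_end (apply 2% monthly interest)): balance=$842.88 total_interest=$42.88
After 7 (deposit($100)): balance=$942.88 total_interest=$42.88
After 8 (month_end (apply 2% monthly interest)): balance=$961.73 total_interest=$61.73
After 9 (month_end (apply 2% monthly interest)): balance=$980.96 total_interest=$80.96
After 10 (deposit($1000)): balance=$1980.96 total_interest=$80.96

Answer: 1980.96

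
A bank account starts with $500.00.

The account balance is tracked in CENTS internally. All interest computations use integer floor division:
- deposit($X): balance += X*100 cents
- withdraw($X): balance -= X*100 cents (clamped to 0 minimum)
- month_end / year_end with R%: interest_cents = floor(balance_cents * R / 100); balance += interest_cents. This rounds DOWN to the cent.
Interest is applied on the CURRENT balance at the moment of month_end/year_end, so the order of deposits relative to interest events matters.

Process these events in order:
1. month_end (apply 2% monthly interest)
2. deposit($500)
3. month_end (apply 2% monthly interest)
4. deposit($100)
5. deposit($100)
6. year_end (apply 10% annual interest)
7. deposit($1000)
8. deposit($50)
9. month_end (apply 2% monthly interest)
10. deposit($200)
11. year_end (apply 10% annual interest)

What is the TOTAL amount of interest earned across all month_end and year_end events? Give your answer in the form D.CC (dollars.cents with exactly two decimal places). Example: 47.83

Answer: 466.40

Derivation:
After 1 (month_end (apply 2% monthly interest)): balance=$510.00 total_interest=$10.00
After 2 (deposit($500)): balance=$1010.00 total_interest=$10.00
After 3 (month_end (apply 2% monthly interest)): balance=$1030.20 total_interest=$30.20
After 4 (deposit($100)): balance=$1130.20 total_interest=$30.20
After 5 (deposit($100)): balance=$1230.20 total_interest=$30.20
After 6 (year_end (apply 10% annual interest)): balance=$1353.22 total_interest=$153.22
After 7 (deposit($1000)): balance=$2353.22 total_interest=$153.22
After 8 (deposit($50)): balance=$2403.22 total_interest=$153.22
After 9 (month_end (apply 2% monthly interest)): balance=$2451.28 total_interest=$201.28
After 10 (deposit($200)): balance=$2651.28 total_interest=$201.28
After 11 (year_end (apply 10% annual interest)): balance=$2916.40 total_interest=$466.40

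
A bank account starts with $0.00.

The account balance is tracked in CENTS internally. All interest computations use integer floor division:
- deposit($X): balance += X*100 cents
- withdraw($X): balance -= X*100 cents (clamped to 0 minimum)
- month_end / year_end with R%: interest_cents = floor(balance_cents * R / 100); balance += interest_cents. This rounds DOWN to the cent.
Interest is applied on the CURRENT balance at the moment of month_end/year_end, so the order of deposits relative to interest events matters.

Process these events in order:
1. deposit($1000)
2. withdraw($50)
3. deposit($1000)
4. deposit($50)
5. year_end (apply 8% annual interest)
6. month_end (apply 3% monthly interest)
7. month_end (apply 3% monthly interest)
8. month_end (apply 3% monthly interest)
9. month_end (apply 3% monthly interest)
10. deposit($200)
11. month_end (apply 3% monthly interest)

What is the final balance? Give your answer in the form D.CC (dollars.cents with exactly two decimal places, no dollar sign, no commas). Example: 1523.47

Answer: 2710.01

Derivation:
After 1 (deposit($1000)): balance=$1000.00 total_interest=$0.00
After 2 (withdraw($50)): balance=$950.00 total_interest=$0.00
After 3 (deposit($1000)): balance=$1950.00 total_interest=$0.00
After 4 (deposit($50)): balance=$2000.00 total_interest=$0.00
After 5 (year_end (apply 8% annual interest)): balance=$2160.00 total_interest=$160.00
After 6 (month_end (apply 3% monthly interest)): balance=$2224.80 total_interest=$224.80
After 7 (month_end (apply 3% monthly interest)): balance=$2291.54 total_interest=$291.54
After 8 (month_end (apply 3% monthly interest)): balance=$2360.28 total_interest=$360.28
After 9 (month_end (apply 3% monthly interest)): balance=$2431.08 total_interest=$431.08
After 10 (deposit($200)): balance=$2631.08 total_interest=$431.08
After 11 (month_end (apply 3% monthly interest)): balance=$2710.01 total_interest=$510.01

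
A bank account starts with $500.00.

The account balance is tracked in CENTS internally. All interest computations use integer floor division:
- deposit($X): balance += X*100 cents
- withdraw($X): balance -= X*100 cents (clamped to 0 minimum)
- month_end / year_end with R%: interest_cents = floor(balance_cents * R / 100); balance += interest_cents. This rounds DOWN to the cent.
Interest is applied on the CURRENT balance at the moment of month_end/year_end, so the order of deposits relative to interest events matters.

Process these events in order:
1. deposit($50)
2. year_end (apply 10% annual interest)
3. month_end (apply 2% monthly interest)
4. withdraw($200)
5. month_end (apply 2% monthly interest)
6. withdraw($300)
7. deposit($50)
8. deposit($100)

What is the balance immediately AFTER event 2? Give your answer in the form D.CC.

Answer: 605.00

Derivation:
After 1 (deposit($50)): balance=$550.00 total_interest=$0.00
After 2 (year_end (apply 10% annual interest)): balance=$605.00 total_interest=$55.00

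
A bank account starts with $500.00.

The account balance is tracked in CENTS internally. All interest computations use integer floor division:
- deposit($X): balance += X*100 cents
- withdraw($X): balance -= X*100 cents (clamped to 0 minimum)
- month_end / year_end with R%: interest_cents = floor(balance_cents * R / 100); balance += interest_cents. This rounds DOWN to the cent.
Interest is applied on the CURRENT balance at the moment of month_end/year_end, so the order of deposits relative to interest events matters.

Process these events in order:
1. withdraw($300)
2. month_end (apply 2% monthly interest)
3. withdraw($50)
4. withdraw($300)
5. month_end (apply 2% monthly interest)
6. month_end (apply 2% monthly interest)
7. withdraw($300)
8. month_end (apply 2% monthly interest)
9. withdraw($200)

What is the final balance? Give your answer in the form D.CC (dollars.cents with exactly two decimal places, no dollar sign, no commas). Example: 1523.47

Answer: 0.00

Derivation:
After 1 (withdraw($300)): balance=$200.00 total_interest=$0.00
After 2 (month_end (apply 2% monthly interest)): balance=$204.00 total_interest=$4.00
After 3 (withdraw($50)): balance=$154.00 total_interest=$4.00
After 4 (withdraw($300)): balance=$0.00 total_interest=$4.00
After 5 (month_end (apply 2% monthly interest)): balance=$0.00 total_interest=$4.00
After 6 (month_end (apply 2% monthly interest)): balance=$0.00 total_interest=$4.00
After 7 (withdraw($300)): balance=$0.00 total_interest=$4.00
After 8 (month_end (apply 2% monthly interest)): balance=$0.00 total_interest=$4.00
After 9 (withdraw($200)): balance=$0.00 total_interest=$4.00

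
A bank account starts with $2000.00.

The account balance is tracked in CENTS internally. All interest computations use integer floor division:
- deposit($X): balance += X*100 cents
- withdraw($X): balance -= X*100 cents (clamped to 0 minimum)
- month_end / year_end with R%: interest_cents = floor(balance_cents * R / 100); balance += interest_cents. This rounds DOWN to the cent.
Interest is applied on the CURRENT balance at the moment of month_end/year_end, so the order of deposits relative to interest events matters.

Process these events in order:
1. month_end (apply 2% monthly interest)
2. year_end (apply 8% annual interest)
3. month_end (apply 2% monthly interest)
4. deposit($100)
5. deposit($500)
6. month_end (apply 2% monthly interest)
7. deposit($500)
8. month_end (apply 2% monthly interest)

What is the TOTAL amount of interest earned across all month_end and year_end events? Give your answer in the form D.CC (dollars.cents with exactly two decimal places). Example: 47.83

After 1 (month_end (apply 2% monthly interest)): balance=$2040.00 total_interest=$40.00
After 2 (year_end (apply 8% annual interest)): balance=$2203.20 total_interest=$203.20
After 3 (month_end (apply 2% monthly interest)): balance=$2247.26 total_interest=$247.26
After 4 (deposit($100)): balance=$2347.26 total_interest=$247.26
After 5 (deposit($500)): balance=$2847.26 total_interest=$247.26
After 6 (month_end (apply 2% monthly interest)): balance=$2904.20 total_interest=$304.20
After 7 (deposit($500)): balance=$3404.20 total_interest=$304.20
After 8 (month_end (apply 2% monthly interest)): balance=$3472.28 total_interest=$372.28

Answer: 372.28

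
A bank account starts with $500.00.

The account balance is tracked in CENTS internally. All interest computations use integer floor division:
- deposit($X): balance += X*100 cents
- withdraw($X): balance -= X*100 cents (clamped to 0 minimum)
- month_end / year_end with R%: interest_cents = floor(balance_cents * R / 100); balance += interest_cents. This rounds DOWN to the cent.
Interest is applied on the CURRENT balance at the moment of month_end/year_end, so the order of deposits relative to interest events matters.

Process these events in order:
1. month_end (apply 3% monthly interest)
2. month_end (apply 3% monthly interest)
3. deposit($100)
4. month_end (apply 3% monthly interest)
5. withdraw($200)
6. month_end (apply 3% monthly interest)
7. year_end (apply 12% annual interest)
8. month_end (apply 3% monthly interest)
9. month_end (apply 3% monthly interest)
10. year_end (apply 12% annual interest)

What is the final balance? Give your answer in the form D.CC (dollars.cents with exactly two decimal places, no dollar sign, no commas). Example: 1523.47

After 1 (month_end (apply 3% monthly interest)): balance=$515.00 total_interest=$15.00
After 2 (month_end (apply 3% monthly interest)): balance=$530.45 total_interest=$30.45
After 3 (deposit($100)): balance=$630.45 total_interest=$30.45
After 4 (month_end (apply 3% monthly interest)): balance=$649.36 total_interest=$49.36
After 5 (withdraw($200)): balance=$449.36 total_interest=$49.36
After 6 (month_end (apply 3% monthly interest)): balance=$462.84 total_interest=$62.84
After 7 (year_end (apply 12% annual interest)): balance=$518.38 total_interest=$118.38
After 8 (month_end (apply 3% monthly interest)): balance=$533.93 total_interest=$133.93
After 9 (month_end (apply 3% monthly interest)): balance=$549.94 total_interest=$149.94
After 10 (year_end (apply 12% annual interest)): balance=$615.93 total_interest=$215.93

Answer: 615.93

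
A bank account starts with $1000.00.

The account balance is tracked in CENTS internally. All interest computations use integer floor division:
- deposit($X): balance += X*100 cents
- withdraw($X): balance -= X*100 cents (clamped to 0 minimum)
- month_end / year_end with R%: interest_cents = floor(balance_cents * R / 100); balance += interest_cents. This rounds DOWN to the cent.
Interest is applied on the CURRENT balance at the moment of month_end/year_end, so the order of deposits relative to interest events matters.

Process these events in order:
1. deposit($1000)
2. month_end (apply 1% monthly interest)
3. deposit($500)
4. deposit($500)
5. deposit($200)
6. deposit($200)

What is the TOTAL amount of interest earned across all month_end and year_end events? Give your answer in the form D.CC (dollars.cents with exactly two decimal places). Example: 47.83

Answer: 20.00

Derivation:
After 1 (deposit($1000)): balance=$2000.00 total_interest=$0.00
After 2 (month_end (apply 1% monthly interest)): balance=$2020.00 total_interest=$20.00
After 3 (deposit($500)): balance=$2520.00 total_interest=$20.00
After 4 (deposit($500)): balance=$3020.00 total_interest=$20.00
After 5 (deposit($200)): balance=$3220.00 total_interest=$20.00
After 6 (deposit($200)): balance=$3420.00 total_interest=$20.00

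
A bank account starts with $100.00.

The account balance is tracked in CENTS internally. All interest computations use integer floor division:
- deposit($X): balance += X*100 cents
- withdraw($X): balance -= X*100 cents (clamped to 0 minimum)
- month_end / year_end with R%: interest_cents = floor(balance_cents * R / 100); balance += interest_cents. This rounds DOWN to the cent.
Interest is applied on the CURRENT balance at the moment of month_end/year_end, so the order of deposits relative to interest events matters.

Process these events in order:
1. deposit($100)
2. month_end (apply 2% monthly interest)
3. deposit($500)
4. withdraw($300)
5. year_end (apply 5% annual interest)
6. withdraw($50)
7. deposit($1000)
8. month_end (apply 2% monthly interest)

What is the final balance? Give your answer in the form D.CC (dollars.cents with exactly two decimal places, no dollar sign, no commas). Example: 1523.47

Answer: 1401.68

Derivation:
After 1 (deposit($100)): balance=$200.00 total_interest=$0.00
After 2 (month_end (apply 2% monthly interest)): balance=$204.00 total_interest=$4.00
After 3 (deposit($500)): balance=$704.00 total_interest=$4.00
After 4 (withdraw($300)): balance=$404.00 total_interest=$4.00
After 5 (year_end (apply 5% annual interest)): balance=$424.20 total_interest=$24.20
After 6 (withdraw($50)): balance=$374.20 total_interest=$24.20
After 7 (deposit($1000)): balance=$1374.20 total_interest=$24.20
After 8 (month_end (apply 2% monthly interest)): balance=$1401.68 total_interest=$51.68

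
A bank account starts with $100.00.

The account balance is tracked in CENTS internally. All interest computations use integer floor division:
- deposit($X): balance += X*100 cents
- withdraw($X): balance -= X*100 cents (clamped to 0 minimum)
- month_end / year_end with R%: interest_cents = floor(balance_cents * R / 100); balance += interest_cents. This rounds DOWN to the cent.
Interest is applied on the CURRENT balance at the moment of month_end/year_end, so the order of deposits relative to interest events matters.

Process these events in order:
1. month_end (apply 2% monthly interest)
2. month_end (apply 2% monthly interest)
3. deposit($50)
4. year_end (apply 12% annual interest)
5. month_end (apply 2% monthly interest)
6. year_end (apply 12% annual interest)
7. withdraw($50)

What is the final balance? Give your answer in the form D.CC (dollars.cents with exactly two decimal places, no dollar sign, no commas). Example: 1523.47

After 1 (month_end (apply 2% monthly interest)): balance=$102.00 total_interest=$2.00
After 2 (month_end (apply 2% monthly interest)): balance=$104.04 total_interest=$4.04
After 3 (deposit($50)): balance=$154.04 total_interest=$4.04
After 4 (year_end (apply 12% annual interest)): balance=$172.52 total_interest=$22.52
After 5 (month_end (apply 2% monthly interest)): balance=$175.97 total_interest=$25.97
After 6 (year_end (apply 12% annual interest)): balance=$197.08 total_interest=$47.08
After 7 (withdraw($50)): balance=$147.08 total_interest=$47.08

Answer: 147.08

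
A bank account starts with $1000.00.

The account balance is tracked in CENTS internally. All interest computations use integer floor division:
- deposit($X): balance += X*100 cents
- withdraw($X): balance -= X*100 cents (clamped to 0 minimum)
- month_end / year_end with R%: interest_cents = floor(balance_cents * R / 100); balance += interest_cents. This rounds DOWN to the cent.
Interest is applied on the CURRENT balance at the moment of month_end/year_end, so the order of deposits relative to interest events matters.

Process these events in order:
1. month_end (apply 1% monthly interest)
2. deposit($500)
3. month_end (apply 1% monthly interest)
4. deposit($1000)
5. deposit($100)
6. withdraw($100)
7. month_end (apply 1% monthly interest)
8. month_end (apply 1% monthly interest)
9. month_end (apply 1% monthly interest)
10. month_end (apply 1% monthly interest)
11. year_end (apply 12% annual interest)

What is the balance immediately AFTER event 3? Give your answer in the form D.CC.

After 1 (month_end (apply 1% monthly interest)): balance=$1010.00 total_interest=$10.00
After 2 (deposit($500)): balance=$1510.00 total_interest=$10.00
After 3 (month_end (apply 1% monthly interest)): balance=$1525.10 total_interest=$25.10

Answer: 1525.10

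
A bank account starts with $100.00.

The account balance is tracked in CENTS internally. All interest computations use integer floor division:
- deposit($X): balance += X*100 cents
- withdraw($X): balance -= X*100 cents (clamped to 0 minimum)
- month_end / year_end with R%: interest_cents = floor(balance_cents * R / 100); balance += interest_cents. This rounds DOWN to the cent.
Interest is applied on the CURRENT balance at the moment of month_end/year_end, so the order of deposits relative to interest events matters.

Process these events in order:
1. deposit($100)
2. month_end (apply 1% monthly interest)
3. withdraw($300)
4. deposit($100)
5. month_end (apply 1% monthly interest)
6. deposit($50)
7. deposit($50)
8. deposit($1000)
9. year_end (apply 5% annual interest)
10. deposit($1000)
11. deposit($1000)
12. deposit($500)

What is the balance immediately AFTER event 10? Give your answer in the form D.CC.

Answer: 2261.05

Derivation:
After 1 (deposit($100)): balance=$200.00 total_interest=$0.00
After 2 (month_end (apply 1% monthly interest)): balance=$202.00 total_interest=$2.00
After 3 (withdraw($300)): balance=$0.00 total_interest=$2.00
After 4 (deposit($100)): balance=$100.00 total_interest=$2.00
After 5 (month_end (apply 1% monthly interest)): balance=$101.00 total_interest=$3.00
After 6 (deposit($50)): balance=$151.00 total_interest=$3.00
After 7 (deposit($50)): balance=$201.00 total_interest=$3.00
After 8 (deposit($1000)): balance=$1201.00 total_interest=$3.00
After 9 (year_end (apply 5% annual interest)): balance=$1261.05 total_interest=$63.05
After 10 (deposit($1000)): balance=$2261.05 total_interest=$63.05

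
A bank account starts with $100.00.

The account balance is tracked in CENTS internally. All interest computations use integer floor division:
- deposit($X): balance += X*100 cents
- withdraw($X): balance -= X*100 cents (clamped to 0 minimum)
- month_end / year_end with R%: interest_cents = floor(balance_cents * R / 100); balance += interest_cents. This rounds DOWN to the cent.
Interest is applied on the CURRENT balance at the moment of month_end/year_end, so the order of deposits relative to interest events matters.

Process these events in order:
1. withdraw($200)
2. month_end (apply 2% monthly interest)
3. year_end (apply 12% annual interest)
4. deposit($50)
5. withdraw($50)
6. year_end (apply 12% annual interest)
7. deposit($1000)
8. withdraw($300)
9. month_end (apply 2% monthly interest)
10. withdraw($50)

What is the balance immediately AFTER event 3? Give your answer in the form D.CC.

Answer: 0.00

Derivation:
After 1 (withdraw($200)): balance=$0.00 total_interest=$0.00
After 2 (month_end (apply 2% monthly interest)): balance=$0.00 total_interest=$0.00
After 3 (year_end (apply 12% annual interest)): balance=$0.00 total_interest=$0.00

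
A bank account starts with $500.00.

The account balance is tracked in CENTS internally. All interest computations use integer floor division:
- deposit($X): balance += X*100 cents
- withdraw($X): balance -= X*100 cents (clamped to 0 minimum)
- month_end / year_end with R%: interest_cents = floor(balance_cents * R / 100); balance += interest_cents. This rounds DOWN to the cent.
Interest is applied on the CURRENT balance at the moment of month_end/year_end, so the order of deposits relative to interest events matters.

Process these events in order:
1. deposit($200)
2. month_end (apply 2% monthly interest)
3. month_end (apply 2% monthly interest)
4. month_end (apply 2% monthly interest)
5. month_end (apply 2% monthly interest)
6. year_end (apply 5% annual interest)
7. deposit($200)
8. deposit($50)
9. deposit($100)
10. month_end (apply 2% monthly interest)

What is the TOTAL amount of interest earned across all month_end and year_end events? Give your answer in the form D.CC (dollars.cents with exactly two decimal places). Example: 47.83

Answer: 118.48

Derivation:
After 1 (deposit($200)): balance=$700.00 total_interest=$0.00
After 2 (month_end (apply 2% monthly interest)): balance=$714.00 total_interest=$14.00
After 3 (month_end (apply 2% monthly interest)): balance=$728.28 total_interest=$28.28
After 4 (month_end (apply 2% monthly interest)): balance=$742.84 total_interest=$42.84
After 5 (month_end (apply 2% monthly interest)): balance=$757.69 total_interest=$57.69
After 6 (year_end (apply 5% annual interest)): balance=$795.57 total_interest=$95.57
After 7 (deposit($200)): balance=$995.57 total_interest=$95.57
After 8 (deposit($50)): balance=$1045.57 total_interest=$95.57
After 9 (deposit($100)): balance=$1145.57 total_interest=$95.57
After 10 (month_end (apply 2% monthly interest)): balance=$1168.48 total_interest=$118.48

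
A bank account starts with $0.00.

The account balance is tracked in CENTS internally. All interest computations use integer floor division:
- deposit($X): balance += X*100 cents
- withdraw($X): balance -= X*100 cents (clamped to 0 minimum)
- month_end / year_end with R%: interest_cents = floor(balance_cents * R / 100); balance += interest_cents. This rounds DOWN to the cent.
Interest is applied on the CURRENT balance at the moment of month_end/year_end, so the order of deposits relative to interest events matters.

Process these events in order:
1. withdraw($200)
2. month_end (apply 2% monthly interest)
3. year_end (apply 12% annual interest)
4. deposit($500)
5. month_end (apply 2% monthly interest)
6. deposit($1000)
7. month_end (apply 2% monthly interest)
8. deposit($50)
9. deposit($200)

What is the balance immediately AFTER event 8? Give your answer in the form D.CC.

After 1 (withdraw($200)): balance=$0.00 total_interest=$0.00
After 2 (month_end (apply 2% monthly interest)): balance=$0.00 total_interest=$0.00
After 3 (year_end (apply 12% annual interest)): balance=$0.00 total_interest=$0.00
After 4 (deposit($500)): balance=$500.00 total_interest=$0.00
After 5 (month_end (apply 2% monthly interest)): balance=$510.00 total_interest=$10.00
After 6 (deposit($1000)): balance=$1510.00 total_interest=$10.00
After 7 (month_end (apply 2% monthly interest)): balance=$1540.20 total_interest=$40.20
After 8 (deposit($50)): balance=$1590.20 total_interest=$40.20

Answer: 1590.20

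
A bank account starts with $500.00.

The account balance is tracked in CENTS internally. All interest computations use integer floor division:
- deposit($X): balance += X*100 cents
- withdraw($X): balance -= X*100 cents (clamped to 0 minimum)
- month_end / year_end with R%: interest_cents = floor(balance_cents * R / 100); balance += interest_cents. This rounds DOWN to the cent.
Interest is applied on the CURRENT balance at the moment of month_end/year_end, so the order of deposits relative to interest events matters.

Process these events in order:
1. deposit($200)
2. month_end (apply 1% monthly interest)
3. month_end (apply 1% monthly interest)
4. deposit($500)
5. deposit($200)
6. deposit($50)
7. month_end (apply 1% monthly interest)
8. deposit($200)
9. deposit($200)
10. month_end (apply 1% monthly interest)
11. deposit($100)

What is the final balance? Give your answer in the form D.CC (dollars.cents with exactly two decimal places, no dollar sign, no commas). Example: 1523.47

Answer: 1997.49

Derivation:
After 1 (deposit($200)): balance=$700.00 total_interest=$0.00
After 2 (month_end (apply 1% monthly interest)): balance=$707.00 total_interest=$7.00
After 3 (month_end (apply 1% monthly interest)): balance=$714.07 total_interest=$14.07
After 4 (deposit($500)): balance=$1214.07 total_interest=$14.07
After 5 (deposit($200)): balance=$1414.07 total_interest=$14.07
After 6 (deposit($50)): balance=$1464.07 total_interest=$14.07
After 7 (month_end (apply 1% monthly interest)): balance=$1478.71 total_interest=$28.71
After 8 (deposit($200)): balance=$1678.71 total_interest=$28.71
After 9 (deposit($200)): balance=$1878.71 total_interest=$28.71
After 10 (month_end (apply 1% monthly interest)): balance=$1897.49 total_interest=$47.49
After 11 (deposit($100)): balance=$1997.49 total_interest=$47.49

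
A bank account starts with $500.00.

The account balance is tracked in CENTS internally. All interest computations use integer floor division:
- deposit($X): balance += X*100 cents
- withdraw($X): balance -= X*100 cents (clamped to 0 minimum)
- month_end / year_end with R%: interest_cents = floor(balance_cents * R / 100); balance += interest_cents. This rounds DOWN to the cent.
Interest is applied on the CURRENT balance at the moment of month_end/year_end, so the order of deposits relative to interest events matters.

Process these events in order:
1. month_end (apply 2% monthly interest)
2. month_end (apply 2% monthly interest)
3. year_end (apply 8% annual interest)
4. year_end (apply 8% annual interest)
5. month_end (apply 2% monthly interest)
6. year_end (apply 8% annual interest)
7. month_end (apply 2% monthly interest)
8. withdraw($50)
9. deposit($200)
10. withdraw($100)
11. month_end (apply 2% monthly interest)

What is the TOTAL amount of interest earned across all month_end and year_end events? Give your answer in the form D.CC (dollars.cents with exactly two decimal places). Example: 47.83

After 1 (month_end (apply 2% monthly interest)): balance=$510.00 total_interest=$10.00
After 2 (month_end (apply 2% monthly interest)): balance=$520.20 total_interest=$20.20
After 3 (year_end (apply 8% annual interest)): balance=$561.81 total_interest=$61.81
After 4 (year_end (apply 8% annual interest)): balance=$606.75 total_interest=$106.75
After 5 (month_end (apply 2% monthly interest)): balance=$618.88 total_interest=$118.88
After 6 (year_end (apply 8% annual interest)): balance=$668.39 total_interest=$168.39
After 7 (month_end (apply 2% monthly interest)): balance=$681.75 total_interest=$181.75
After 8 (withdraw($50)): balance=$631.75 total_interest=$181.75
After 9 (deposit($200)): balance=$831.75 total_interest=$181.75
After 10 (withdraw($100)): balance=$731.75 total_interest=$181.75
After 11 (month_end (apply 2% monthly interest)): balance=$746.38 total_interest=$196.38

Answer: 196.38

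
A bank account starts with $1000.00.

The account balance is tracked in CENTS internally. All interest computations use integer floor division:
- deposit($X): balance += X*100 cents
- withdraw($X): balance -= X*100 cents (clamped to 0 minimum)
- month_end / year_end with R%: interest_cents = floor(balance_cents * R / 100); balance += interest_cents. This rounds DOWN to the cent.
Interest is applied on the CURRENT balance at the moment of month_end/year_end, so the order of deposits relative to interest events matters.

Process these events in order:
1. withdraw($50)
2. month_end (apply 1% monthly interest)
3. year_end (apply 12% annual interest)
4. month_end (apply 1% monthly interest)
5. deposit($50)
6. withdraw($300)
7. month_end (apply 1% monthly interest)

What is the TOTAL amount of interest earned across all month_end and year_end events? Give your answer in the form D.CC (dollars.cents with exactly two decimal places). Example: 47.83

After 1 (withdraw($50)): balance=$950.00 total_interest=$0.00
After 2 (month_end (apply 1% monthly interest)): balance=$959.50 total_interest=$9.50
After 3 (year_end (apply 12% annual interest)): balance=$1074.64 total_interest=$124.64
After 4 (month_end (apply 1% monthly interest)): balance=$1085.38 total_interest=$135.38
After 5 (deposit($50)): balance=$1135.38 total_interest=$135.38
After 6 (withdraw($300)): balance=$835.38 total_interest=$135.38
After 7 (month_end (apply 1% monthly interest)): balance=$843.73 total_interest=$143.73

Answer: 143.73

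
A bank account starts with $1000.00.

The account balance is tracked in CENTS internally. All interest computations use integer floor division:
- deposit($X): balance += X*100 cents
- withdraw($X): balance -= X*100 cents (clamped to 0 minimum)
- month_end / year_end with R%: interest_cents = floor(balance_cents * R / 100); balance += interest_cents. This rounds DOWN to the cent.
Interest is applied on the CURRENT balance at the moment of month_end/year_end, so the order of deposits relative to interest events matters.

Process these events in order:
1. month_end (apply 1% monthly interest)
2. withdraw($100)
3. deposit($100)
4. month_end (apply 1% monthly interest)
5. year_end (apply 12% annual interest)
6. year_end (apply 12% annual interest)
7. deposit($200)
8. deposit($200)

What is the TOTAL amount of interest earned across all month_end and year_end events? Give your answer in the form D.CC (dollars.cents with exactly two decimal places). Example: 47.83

After 1 (month_end (apply 1% monthly interest)): balance=$1010.00 total_interest=$10.00
After 2 (withdraw($100)): balance=$910.00 total_interest=$10.00
After 3 (deposit($100)): balance=$1010.00 total_interest=$10.00
After 4 (month_end (apply 1% monthly interest)): balance=$1020.10 total_interest=$20.10
After 5 (year_end (apply 12% annual interest)): balance=$1142.51 total_interest=$142.51
After 6 (year_end (apply 12% annual interest)): balance=$1279.61 total_interest=$279.61
After 7 (deposit($200)): balance=$1479.61 total_interest=$279.61
After 8 (deposit($200)): balance=$1679.61 total_interest=$279.61

Answer: 279.61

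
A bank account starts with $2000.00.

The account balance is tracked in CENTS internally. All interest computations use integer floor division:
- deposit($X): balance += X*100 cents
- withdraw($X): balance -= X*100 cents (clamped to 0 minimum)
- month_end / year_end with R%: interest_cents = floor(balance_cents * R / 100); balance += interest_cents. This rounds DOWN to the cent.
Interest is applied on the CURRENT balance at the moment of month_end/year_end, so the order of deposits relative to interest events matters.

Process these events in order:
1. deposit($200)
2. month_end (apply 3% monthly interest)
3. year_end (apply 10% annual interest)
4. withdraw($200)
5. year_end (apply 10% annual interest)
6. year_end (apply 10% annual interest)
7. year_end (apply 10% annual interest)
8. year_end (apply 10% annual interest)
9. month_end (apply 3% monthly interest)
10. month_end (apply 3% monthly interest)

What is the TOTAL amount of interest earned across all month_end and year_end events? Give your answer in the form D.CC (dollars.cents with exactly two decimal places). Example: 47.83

Answer: 1560.98

Derivation:
After 1 (deposit($200)): balance=$2200.00 total_interest=$0.00
After 2 (month_end (apply 3% monthly interest)): balance=$2266.00 total_interest=$66.00
After 3 (year_end (apply 10% annual interest)): balance=$2492.60 total_interest=$292.60
After 4 (withdraw($200)): balance=$2292.60 total_interest=$292.60
After 5 (year_end (apply 10% annual interest)): balance=$2521.86 total_interest=$521.86
After 6 (year_end (apply 10% annual interest)): balance=$2774.04 total_interest=$774.04
After 7 (year_end (apply 10% annual interest)): balance=$3051.44 total_interest=$1051.44
After 8 (year_end (apply 10% annual interest)): balance=$3356.58 total_interest=$1356.58
After 9 (month_end (apply 3% monthly interest)): balance=$3457.27 total_interest=$1457.27
After 10 (month_end (apply 3% monthly interest)): balance=$3560.98 total_interest=$1560.98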